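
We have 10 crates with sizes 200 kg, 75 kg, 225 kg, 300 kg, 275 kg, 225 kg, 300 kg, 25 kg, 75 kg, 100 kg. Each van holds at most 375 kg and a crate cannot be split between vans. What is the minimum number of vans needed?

6

Total = 300 + 300 + 275 + 225 + 225 + 200 + 100 + 75 + 75 + 25 = 1800 kg.
Lower bound: ⌈1800/375⌉ = 5 vans.
Also, 6 crates each exceed 375/2 kg, and no two of those can share a van, so at least 6 vans are needed.
A packing using 6 vans:
  van 1: 300 + 75 = 375
  van 2: 300 + 75 = 375
  van 3: 275 + 100 = 375
  van 4: 225 + 25 = 250
  van 5: 225 = 225
  van 6: 200 = 200
This matches the lower bound, so 6 is optimal.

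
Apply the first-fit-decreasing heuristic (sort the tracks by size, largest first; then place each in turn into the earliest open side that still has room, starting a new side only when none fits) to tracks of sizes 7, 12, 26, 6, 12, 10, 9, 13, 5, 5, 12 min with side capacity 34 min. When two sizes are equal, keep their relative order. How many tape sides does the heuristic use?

Sorted descending: 26, 13, 12, 12, 12, 10, 9, 7, 6, 5, 5.
  26 → side 1 (new)  [load 26/34]
  13 → side 2 (new)  [load 13/34]
  12 → side 2  [load 25/34]
  12 → side 3 (new)  [load 12/34]
  12 → side 3  [load 24/34]
  10 → side 3  [load 34/34]
  9 → side 2  [load 34/34]
  7 → side 1  [load 33/34]
  6 → side 4 (new)  [load 6/34]
  5 → side 4  [load 11/34]
  5 → side 4  [load 16/34]
4 tape sides opened.

4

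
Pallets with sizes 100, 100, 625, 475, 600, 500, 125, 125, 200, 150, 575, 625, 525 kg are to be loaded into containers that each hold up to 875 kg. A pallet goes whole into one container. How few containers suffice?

Total = 625 + 625 + 600 + 575 + 525 + 500 + 475 + 200 + 150 + 125 + 125 + 100 + 100 = 4725 kg.
Lower bound: ⌈4725/875⌉ = 6 containers.
Also, 7 pallets each exceed 875/2 kg, and no two of those can share a container, so at least 7 containers are needed.
A packing using 7 containers:
  container 1: 625 + 200 = 825
  container 2: 625 + 150 + 100 = 875
  container 3: 600 + 125 + 125 = 850
  container 4: 575 + 100 = 675
  container 5: 525 = 525
  container 6: 500 = 500
  container 7: 475 = 475
This matches the lower bound, so 7 is optimal.

7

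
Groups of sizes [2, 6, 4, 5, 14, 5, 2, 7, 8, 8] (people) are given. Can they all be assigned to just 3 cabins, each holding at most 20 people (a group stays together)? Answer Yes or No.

Total = 61 people; ⌈61/20⌉ = 4.
At least 4 cabins are required, but only 3 are allowed.

No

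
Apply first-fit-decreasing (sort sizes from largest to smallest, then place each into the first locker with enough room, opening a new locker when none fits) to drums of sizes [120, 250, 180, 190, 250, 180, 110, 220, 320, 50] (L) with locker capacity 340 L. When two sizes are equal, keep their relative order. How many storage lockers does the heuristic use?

7

Sorted descending: 320, 250, 250, 220, 190, 180, 180, 120, 110, 50.
  320 → locker 1 (new)  [load 320/340]
  250 → locker 2 (new)  [load 250/340]
  250 → locker 3 (new)  [load 250/340]
  220 → locker 4 (new)  [load 220/340]
  190 → locker 5 (new)  [load 190/340]
  180 → locker 6 (new)  [load 180/340]
  180 → locker 7 (new)  [load 180/340]
  120 → locker 4  [load 340/340]
  110 → locker 5  [load 300/340]
  50 → locker 2  [load 300/340]
7 storage lockers opened.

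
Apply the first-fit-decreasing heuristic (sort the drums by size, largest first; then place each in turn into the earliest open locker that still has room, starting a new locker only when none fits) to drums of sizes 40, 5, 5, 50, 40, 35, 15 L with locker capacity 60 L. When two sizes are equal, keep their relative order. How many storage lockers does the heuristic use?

4

Sorted descending: 50, 40, 40, 35, 15, 5, 5.
  50 → locker 1 (new)  [load 50/60]
  40 → locker 2 (new)  [load 40/60]
  40 → locker 3 (new)  [load 40/60]
  35 → locker 4 (new)  [load 35/60]
  15 → locker 2  [load 55/60]
  5 → locker 1  [load 55/60]
  5 → locker 1  [load 60/60]
4 storage lockers opened.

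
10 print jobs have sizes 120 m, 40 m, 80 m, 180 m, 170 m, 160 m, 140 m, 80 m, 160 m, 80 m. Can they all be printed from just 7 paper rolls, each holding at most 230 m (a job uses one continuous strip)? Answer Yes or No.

Yes

A valid assignment using 7 paper rolls:
  roll 1: 180 + 40 = 220
  roll 2: 170 = 170
  roll 3: 160 = 160
  roll 4: 160 = 160
  roll 5: 140 + 80 = 220
  roll 6: 120 + 80 = 200
  roll 7: 80 = 80
Every load is within 230 m, so 7 paper rolls suffice.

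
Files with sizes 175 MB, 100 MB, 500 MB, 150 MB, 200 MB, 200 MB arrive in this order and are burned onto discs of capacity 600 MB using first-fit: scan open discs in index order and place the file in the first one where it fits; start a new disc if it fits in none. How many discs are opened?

  175 → disc 1 (new)  [load 175/600]
  100 → disc 1  [load 275/600]
  500 → disc 2 (new)  [load 500/600]
  150 → disc 1  [load 425/600]
  200 → disc 3 (new)  [load 200/600]
  200 → disc 3  [load 400/600]
3 discs opened.

3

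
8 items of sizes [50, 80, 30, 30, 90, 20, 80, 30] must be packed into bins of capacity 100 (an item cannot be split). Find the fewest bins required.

Total = 90 + 80 + 80 + 50 + 30 + 30 + 30 + 20 = 410.
Lower bound: ⌈410/100⌉ = 5 bins.
A packing using 5 bins:
  bin 1: 90 = 90
  bin 2: 80 + 20 = 100
  bin 3: 80 = 80
  bin 4: 50 + 30 = 80
  bin 5: 30 + 30 = 60
This matches the lower bound, so 5 is optimal.

5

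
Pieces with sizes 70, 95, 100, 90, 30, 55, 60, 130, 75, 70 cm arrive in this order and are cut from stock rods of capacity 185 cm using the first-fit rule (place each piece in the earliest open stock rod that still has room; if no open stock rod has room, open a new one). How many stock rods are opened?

  70 → stock rod 1 (new)  [load 70/185]
  95 → stock rod 1  [load 165/185]
  100 → stock rod 2 (new)  [load 100/185]
  90 → stock rod 3 (new)  [load 90/185]
  30 → stock rod 2  [load 130/185]
  55 → stock rod 2  [load 185/185]
  60 → stock rod 3  [load 150/185]
  130 → stock rod 4 (new)  [load 130/185]
  75 → stock rod 5 (new)  [load 75/185]
  70 → stock rod 5  [load 145/185]
5 stock rods opened.

5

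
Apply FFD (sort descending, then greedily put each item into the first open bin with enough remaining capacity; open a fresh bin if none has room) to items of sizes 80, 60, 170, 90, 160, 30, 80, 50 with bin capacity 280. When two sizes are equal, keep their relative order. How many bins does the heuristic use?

Sorted descending: 170, 160, 90, 80, 80, 60, 50, 30.
  170 → bin 1 (new)  [load 170/280]
  160 → bin 2 (new)  [load 160/280]
  90 → bin 1  [load 260/280]
  80 → bin 2  [load 240/280]
  80 → bin 3 (new)  [load 80/280]
  60 → bin 3  [load 140/280]
  50 → bin 3  [load 190/280]
  30 → bin 2  [load 270/280]
3 bins opened.

3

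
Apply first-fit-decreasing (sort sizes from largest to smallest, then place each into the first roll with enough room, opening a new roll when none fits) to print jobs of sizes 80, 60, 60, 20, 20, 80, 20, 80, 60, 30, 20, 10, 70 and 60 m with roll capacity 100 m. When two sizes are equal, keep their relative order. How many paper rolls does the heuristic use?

Sorted descending: 80, 80, 80, 70, 60, 60, 60, 60, 30, 20, 20, 20, 20, 10.
  80 → roll 1 (new)  [load 80/100]
  80 → roll 2 (new)  [load 80/100]
  80 → roll 3 (new)  [load 80/100]
  70 → roll 4 (new)  [load 70/100]
  60 → roll 5 (new)  [load 60/100]
  60 → roll 6 (new)  [load 60/100]
  60 → roll 7 (new)  [load 60/100]
  60 → roll 8 (new)  [load 60/100]
  30 → roll 4  [load 100/100]
  20 → roll 1  [load 100/100]
  20 → roll 2  [load 100/100]
  20 → roll 3  [load 100/100]
  20 → roll 5  [load 80/100]
  10 → roll 5  [load 90/100]
8 paper rolls opened.

8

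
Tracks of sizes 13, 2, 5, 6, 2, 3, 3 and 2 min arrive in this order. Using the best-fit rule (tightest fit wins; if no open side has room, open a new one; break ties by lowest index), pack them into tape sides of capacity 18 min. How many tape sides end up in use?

3

  13 → side 1 (new)  [load 13/18]
  2 → side 1  [load 15/18]
  5 → side 2 (new)  [load 5/18]
  6 → side 2  [load 11/18]
  2 → side 1  [load 17/18]
  3 → side 2  [load 14/18]
  3 → side 2  [load 17/18]
  2 → side 3 (new)  [load 2/18]
3 tape sides opened.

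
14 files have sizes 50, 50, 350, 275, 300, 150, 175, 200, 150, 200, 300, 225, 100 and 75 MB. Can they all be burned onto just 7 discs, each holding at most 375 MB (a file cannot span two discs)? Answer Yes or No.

Total = 2600 MB; ⌈2600/375⌉ = 7.
The bound of 7 does not rule out 7, but exhaustive search shows no assignment into 7 discs of capacity 375 MB exists — the minimum is 8.

No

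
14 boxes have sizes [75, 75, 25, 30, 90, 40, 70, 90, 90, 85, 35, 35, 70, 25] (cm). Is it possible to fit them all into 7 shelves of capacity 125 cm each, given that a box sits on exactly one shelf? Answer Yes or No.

No

Total = 835 cm; ⌈835/125⌉ = 7.
8 boxes each exceed half the capacity and cannot share a shelf, forcing at least 8 shelves.
At least 8 shelves are required, but only 7 are allowed.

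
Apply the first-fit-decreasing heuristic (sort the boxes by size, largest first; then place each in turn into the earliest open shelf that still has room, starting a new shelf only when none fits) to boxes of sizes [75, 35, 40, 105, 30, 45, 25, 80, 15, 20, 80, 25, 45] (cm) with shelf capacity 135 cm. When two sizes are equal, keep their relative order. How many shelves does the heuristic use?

5

Sorted descending: 105, 80, 80, 75, 45, 45, 40, 35, 30, 25, 25, 20, 15.
  105 → shelf 1 (new)  [load 105/135]
  80 → shelf 2 (new)  [load 80/135]
  80 → shelf 3 (new)  [load 80/135]
  75 → shelf 4 (new)  [load 75/135]
  45 → shelf 2  [load 125/135]
  45 → shelf 3  [load 125/135]
  40 → shelf 4  [load 115/135]
  35 → shelf 5 (new)  [load 35/135]
  30 → shelf 1  [load 135/135]
  25 → shelf 5  [load 60/135]
  25 → shelf 5  [load 85/135]
  20 → shelf 4  [load 135/135]
  15 → shelf 5  [load 100/135]
5 shelves opened.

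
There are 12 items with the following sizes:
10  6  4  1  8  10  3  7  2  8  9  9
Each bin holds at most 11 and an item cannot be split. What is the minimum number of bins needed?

Total = 10 + 10 + 9 + 9 + 8 + 8 + 7 + 6 + 4 + 3 + 2 + 1 = 77.
Lower bound: ⌈77/11⌉ = 7 bins.
Also, 8 items each exceed 11/2, and no two of those can share a bin, so at least 8 bins are needed.
A packing using 8 bins:
  bin 1: 10 + 1 = 11
  bin 2: 10 = 10
  bin 3: 9 + 2 = 11
  bin 4: 9 = 9
  bin 5: 8 + 3 = 11
  bin 6: 8 = 8
  bin 7: 7 + 4 = 11
  bin 8: 6 = 6
This matches the lower bound, so 8 is optimal.

8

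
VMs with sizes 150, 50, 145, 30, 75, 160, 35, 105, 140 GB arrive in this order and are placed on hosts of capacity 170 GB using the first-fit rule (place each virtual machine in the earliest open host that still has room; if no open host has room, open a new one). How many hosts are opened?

  150 → host 1 (new)  [load 150/170]
  50 → host 2 (new)  [load 50/170]
  145 → host 3 (new)  [load 145/170]
  30 → host 2  [load 80/170]
  75 → host 2  [load 155/170]
  160 → host 4 (new)  [load 160/170]
  35 → host 5 (new)  [load 35/170]
  105 → host 5  [load 140/170]
  140 → host 6 (new)  [load 140/170]
6 hosts opened.

6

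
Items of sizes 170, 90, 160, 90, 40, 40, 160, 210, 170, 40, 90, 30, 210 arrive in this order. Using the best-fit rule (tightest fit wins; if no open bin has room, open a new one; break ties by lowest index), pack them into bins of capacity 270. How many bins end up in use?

6

  170 → bin 1 (new)  [load 170/270]
  90 → bin 1  [load 260/270]
  160 → bin 2 (new)  [load 160/270]
  90 → bin 2  [load 250/270]
  40 → bin 3 (new)  [load 40/270]
  40 → bin 3  [load 80/270]
  160 → bin 3  [load 240/270]
  210 → bin 4 (new)  [load 210/270]
  170 → bin 5 (new)  [load 170/270]
  40 → bin 4  [load 250/270]
  90 → bin 5  [load 260/270]
  30 → bin 3  [load 270/270]
  210 → bin 6 (new)  [load 210/270]
6 bins opened.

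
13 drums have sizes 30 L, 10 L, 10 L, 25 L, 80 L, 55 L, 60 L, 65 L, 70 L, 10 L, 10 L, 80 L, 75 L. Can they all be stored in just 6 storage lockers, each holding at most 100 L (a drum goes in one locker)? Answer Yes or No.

Total = 580 L; ⌈580/100⌉ = 6.
7 drums each exceed half the capacity and cannot share a locker, forcing at least 7 storage lockers.
At least 7 storage lockers are required, but only 6 are allowed.

No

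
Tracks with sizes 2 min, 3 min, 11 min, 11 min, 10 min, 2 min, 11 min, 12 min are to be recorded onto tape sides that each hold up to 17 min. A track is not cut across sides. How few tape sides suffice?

5

Total = 12 + 11 + 11 + 11 + 10 + 3 + 2 + 2 = 62 min.
Lower bound: ⌈62/17⌉ = 4 tape sides.
Also, 5 tracks each exceed 17/2 min, and no two of those can share a side, so at least 5 tape sides are needed.
A packing using 5 tape sides:
  side 1: 12 + 3 + 2 = 17
  side 2: 11 + 2 = 13
  side 3: 11 = 11
  side 4: 11 = 11
  side 5: 10 = 10
This matches the lower bound, so 5 is optimal.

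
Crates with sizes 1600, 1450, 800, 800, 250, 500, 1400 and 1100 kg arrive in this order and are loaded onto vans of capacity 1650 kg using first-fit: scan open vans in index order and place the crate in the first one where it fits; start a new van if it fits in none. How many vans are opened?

  1600 → van 1 (new)  [load 1600/1650]
  1450 → van 2 (new)  [load 1450/1650]
  800 → van 3 (new)  [load 800/1650]
  800 → van 3  [load 1600/1650]
  250 → van 4 (new)  [load 250/1650]
  500 → van 4  [load 750/1650]
  1400 → van 5 (new)  [load 1400/1650]
  1100 → van 6 (new)  [load 1100/1650]
6 vans opened.

6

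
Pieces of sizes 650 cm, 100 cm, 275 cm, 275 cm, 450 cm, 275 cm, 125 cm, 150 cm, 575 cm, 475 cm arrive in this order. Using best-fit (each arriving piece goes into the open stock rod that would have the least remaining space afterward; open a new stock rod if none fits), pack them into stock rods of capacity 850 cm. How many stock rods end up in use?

5

  650 → stock rod 1 (new)  [load 650/850]
  100 → stock rod 1  [load 750/850]
  275 → stock rod 2 (new)  [load 275/850]
  275 → stock rod 2  [load 550/850]
  450 → stock rod 3 (new)  [load 450/850]
  275 → stock rod 2  [load 825/850]
  125 → stock rod 3  [load 575/850]
  150 → stock rod 3  [load 725/850]
  575 → stock rod 4 (new)  [load 575/850]
  475 → stock rod 5 (new)  [load 475/850]
5 stock rods opened.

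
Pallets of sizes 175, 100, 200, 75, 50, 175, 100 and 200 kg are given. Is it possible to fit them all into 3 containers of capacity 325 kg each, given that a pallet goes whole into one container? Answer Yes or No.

No

Total = 1075 kg; ⌈1075/325⌉ = 4.
At least 4 containers are required, but only 3 are allowed.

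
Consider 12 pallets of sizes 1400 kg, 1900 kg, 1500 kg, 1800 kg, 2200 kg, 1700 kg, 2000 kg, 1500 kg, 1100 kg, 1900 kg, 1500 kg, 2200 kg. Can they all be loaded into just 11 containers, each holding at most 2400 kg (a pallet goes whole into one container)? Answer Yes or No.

Total = 20700 kg; ⌈20700/2400⌉ = 9.
11 pallets each exceed half the capacity and cannot share a container, forcing at least 11 containers.
The bound of 11 does not rule out 11, but exhaustive search shows no assignment into 11 containers of capacity 2400 kg exists — the minimum is 12.

No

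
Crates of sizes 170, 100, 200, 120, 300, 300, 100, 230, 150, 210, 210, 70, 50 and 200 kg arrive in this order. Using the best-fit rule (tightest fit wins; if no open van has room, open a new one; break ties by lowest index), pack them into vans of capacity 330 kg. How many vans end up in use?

9

  170 → van 1 (new)  [load 170/330]
  100 → van 1  [load 270/330]
  200 → van 2 (new)  [load 200/330]
  120 → van 2  [load 320/330]
  300 → van 3 (new)  [load 300/330]
  300 → van 4 (new)  [load 300/330]
  100 → van 5 (new)  [load 100/330]
  230 → van 5  [load 330/330]
  150 → van 6 (new)  [load 150/330]
  210 → van 7 (new)  [load 210/330]
  210 → van 8 (new)  [load 210/330]
  70 → van 7  [load 280/330]
  50 → van 7  [load 330/330]
  200 → van 9 (new)  [load 200/330]
9 vans opened.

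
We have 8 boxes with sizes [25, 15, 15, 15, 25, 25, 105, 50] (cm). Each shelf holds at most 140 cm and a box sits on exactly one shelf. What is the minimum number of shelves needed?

Total = 105 + 50 + 25 + 25 + 25 + 15 + 15 + 15 = 275 cm.
Lower bound: ⌈275/140⌉ = 2 shelves.
A packing using 2 shelves:
  shelf 1: 105 + 15 + 15 = 135
  shelf 2: 50 + 25 + 25 + 25 + 15 = 140
This matches the lower bound, so 2 is optimal.

2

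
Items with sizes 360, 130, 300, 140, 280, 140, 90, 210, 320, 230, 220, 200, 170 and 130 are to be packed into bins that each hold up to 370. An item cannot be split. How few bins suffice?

9

Total = 360 + 320 + 300 + 280 + 230 + 220 + 210 + 200 + 170 + 140 + 140 + 130 + 130 + 90 = 2920.
Lower bound: ⌈2920/370⌉ = 8 bins.
A packing using 9 bins:
  bin 1: 360 = 360
  bin 2: 320 = 320
  bin 3: 300 = 300
  bin 4: 280 + 90 = 370
  bin 5: 230 + 140 = 370
  bin 6: 220 + 140 = 360
  bin 7: 210 + 130 = 340
  bin 8: 200 + 170 = 370
  bin 9: 130 = 130
No arrangement into 8 bins stays within capacity, so 9 is optimal.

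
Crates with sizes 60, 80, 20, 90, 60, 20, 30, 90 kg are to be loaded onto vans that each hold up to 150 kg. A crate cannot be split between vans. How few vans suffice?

Total = 90 + 90 + 80 + 60 + 60 + 30 + 20 + 20 = 450 kg.
Lower bound: ⌈450/150⌉ = 3 vans.
A packing using 3 vans:
  van 1: 90 + 60 = 150
  van 2: 90 + 60 = 150
  van 3: 80 + 30 + 20 + 20 = 150
This matches the lower bound, so 3 is optimal.

3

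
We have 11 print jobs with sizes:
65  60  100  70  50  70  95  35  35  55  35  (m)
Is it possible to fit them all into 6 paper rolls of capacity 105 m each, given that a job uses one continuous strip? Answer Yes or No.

Total = 670 m; ⌈670/105⌉ = 7.
At least 7 paper rolls are required, but only 6 are allowed.

No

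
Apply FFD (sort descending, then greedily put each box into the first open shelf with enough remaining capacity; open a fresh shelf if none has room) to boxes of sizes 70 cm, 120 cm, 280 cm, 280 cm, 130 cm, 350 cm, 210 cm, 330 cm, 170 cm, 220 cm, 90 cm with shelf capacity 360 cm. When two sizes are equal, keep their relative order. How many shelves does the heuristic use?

7

Sorted descending: 350, 330, 280, 280, 220, 210, 170, 130, 120, 90, 70.
  350 → shelf 1 (new)  [load 350/360]
  330 → shelf 2 (new)  [load 330/360]
  280 → shelf 3 (new)  [load 280/360]
  280 → shelf 4 (new)  [load 280/360]
  220 → shelf 5 (new)  [load 220/360]
  210 → shelf 6 (new)  [load 210/360]
  170 → shelf 7 (new)  [load 170/360]
  130 → shelf 5  [load 350/360]
  120 → shelf 6  [load 330/360]
  90 → shelf 7  [load 260/360]
  70 → shelf 3  [load 350/360]
7 shelves opened.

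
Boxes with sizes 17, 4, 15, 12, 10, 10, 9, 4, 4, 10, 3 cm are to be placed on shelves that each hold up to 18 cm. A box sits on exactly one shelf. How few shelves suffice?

Total = 17 + 15 + 12 + 10 + 10 + 10 + 9 + 4 + 4 + 4 + 3 = 98 cm.
Lower bound: ⌈98/18⌉ = 6 shelves.
A packing using 7 shelves:
  shelf 1: 17 = 17
  shelf 2: 15 + 3 = 18
  shelf 3: 12 + 4 = 16
  shelf 4: 10 + 4 + 4 = 18
  shelf 5: 10 = 10
  shelf 6: 10 = 10
  shelf 7: 9 = 9
No arrangement into 6 shelves stays within capacity, so 7 is optimal.

7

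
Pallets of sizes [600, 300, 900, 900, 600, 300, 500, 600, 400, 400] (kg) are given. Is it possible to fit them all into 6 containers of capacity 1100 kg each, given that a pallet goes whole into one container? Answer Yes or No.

A valid assignment using 6 containers:
  container 1: 900 = 900
  container 2: 900 = 900
  container 3: 600 + 500 = 1100
  container 4: 600 + 400 = 1000
  container 5: 600 + 400 = 1000
  container 6: 300 + 300 = 600
Every load is within 1100 kg, so 6 containers suffice.

Yes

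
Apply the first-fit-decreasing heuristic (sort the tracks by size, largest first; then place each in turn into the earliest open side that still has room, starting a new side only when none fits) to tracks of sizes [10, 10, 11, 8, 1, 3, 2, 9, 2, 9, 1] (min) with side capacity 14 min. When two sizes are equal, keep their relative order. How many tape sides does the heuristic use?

Sorted descending: 11, 10, 10, 9, 9, 8, 3, 2, 2, 1, 1.
  11 → side 1 (new)  [load 11/14]
  10 → side 2 (new)  [load 10/14]
  10 → side 3 (new)  [load 10/14]
  9 → side 4 (new)  [load 9/14]
  9 → side 5 (new)  [load 9/14]
  8 → side 6 (new)  [load 8/14]
  3 → side 1  [load 14/14]
  2 → side 2  [load 12/14]
  2 → side 2  [load 14/14]
  1 → side 3  [load 11/14]
  1 → side 3  [load 12/14]
6 tape sides opened.

6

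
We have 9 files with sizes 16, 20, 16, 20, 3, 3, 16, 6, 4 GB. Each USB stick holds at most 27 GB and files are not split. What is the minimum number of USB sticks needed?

Total = 20 + 20 + 16 + 16 + 16 + 6 + 4 + 3 + 3 = 104 GB.
Lower bound: ⌈104/27⌉ = 4 USB sticks.
Also, 5 files each exceed 27/2 GB, and no two of those can share a USB stick, so at least 5 USB sticks are needed.
A packing using 5 USB sticks:
  USB stick 1: 20 + 6 = 26
  USB stick 2: 20 + 4 + 3 = 27
  USB stick 3: 16 + 3 = 19
  USB stick 4: 16 = 16
  USB stick 5: 16 = 16
This matches the lower bound, so 5 is optimal.

5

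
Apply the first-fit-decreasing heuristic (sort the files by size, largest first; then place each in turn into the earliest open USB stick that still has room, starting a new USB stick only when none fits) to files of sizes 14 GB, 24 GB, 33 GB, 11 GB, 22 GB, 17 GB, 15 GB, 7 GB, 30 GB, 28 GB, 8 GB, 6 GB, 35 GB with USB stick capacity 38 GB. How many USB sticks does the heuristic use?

Sorted descending: 35, 33, 30, 28, 24, 22, 17, 15, 14, 11, 8, 7, 6.
  35 → USB stick 1 (new)  [load 35/38]
  33 → USB stick 2 (new)  [load 33/38]
  30 → USB stick 3 (new)  [load 30/38]
  28 → USB stick 4 (new)  [load 28/38]
  24 → USB stick 5 (new)  [load 24/38]
  22 → USB stick 6 (new)  [load 22/38]
  17 → USB stick 7 (new)  [load 17/38]
  15 → USB stick 6  [load 37/38]
  14 → USB stick 5  [load 38/38]
  11 → USB stick 7  [load 28/38]
  8 → USB stick 3  [load 38/38]
  7 → USB stick 4  [load 35/38]
  6 → USB stick 7  [load 34/38]
7 USB sticks opened.

7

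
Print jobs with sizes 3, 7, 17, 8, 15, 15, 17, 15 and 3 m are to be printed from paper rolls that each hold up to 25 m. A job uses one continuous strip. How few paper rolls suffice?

Total = 17 + 17 + 15 + 15 + 15 + 8 + 7 + 3 + 3 = 100 m.
Lower bound: ⌈100/25⌉ = 4 paper rolls.
Also, 5 print jobs each exceed 25/2 m, and no two of those can share a roll, so at least 5 paper rolls are needed.
A packing using 5 paper rolls:
  roll 1: 17 + 8 = 25
  roll 2: 17 + 7 = 24
  roll 3: 15 + 3 + 3 = 21
  roll 4: 15 = 15
  roll 5: 15 = 15
This matches the lower bound, so 5 is optimal.

5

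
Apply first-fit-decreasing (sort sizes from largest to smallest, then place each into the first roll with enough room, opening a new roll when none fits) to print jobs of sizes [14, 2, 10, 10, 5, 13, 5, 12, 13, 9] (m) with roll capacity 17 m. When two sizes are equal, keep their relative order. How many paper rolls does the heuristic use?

7

Sorted descending: 14, 13, 13, 12, 10, 10, 9, 5, 5, 2.
  14 → roll 1 (new)  [load 14/17]
  13 → roll 2 (new)  [load 13/17]
  13 → roll 3 (new)  [load 13/17]
  12 → roll 4 (new)  [load 12/17]
  10 → roll 5 (new)  [load 10/17]
  10 → roll 6 (new)  [load 10/17]
  9 → roll 7 (new)  [load 9/17]
  5 → roll 4  [load 17/17]
  5 → roll 5  [load 15/17]
  2 → roll 1  [load 16/17]
7 paper rolls opened.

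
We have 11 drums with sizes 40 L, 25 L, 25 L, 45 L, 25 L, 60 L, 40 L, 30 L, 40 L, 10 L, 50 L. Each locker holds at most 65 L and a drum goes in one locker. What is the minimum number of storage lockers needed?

Total = 60 + 50 + 45 + 40 + 40 + 40 + 30 + 25 + 25 + 25 + 10 = 390 L.
Lower bound: ⌈390/65⌉ = 6 storage lockers.
A packing using 7 storage lockers:
  locker 1: 60 = 60
  locker 2: 50 + 10 = 60
  locker 3: 45 = 45
  locker 4: 40 + 25 = 65
  locker 5: 40 + 25 = 65
  locker 6: 40 + 25 = 65
  locker 7: 30 = 30
No arrangement into 6 storage lockers stays within capacity, so 7 is optimal.

7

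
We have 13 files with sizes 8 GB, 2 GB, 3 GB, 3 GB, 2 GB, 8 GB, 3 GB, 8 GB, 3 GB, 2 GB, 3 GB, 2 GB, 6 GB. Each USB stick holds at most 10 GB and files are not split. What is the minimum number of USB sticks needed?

Total = 8 + 8 + 8 + 6 + 3 + 3 + 3 + 3 + 3 + 2 + 2 + 2 + 2 = 53 GB.
Lower bound: ⌈53/10⌉ = 6 USB sticks.
A packing using 6 USB sticks:
  USB stick 1: 8 + 2 = 10
  USB stick 2: 8 + 2 = 10
  USB stick 3: 8 + 2 = 10
  USB stick 4: 6 + 3 = 9
  USB stick 5: 3 + 3 + 3 = 9
  USB stick 6: 3 + 2 = 5
This matches the lower bound, so 6 is optimal.

6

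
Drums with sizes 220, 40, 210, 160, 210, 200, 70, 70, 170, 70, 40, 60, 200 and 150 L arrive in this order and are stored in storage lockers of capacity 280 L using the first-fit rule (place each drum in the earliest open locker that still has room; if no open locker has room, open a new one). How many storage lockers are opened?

8

  220 → locker 1 (new)  [load 220/280]
  40 → locker 1  [load 260/280]
  210 → locker 2 (new)  [load 210/280]
  160 → locker 3 (new)  [load 160/280]
  210 → locker 4 (new)  [load 210/280]
  200 → locker 5 (new)  [load 200/280]
  70 → locker 2  [load 280/280]
  70 → locker 3  [load 230/280]
  170 → locker 6 (new)  [load 170/280]
  70 → locker 4  [load 280/280]
  40 → locker 3  [load 270/280]
  60 → locker 5  [load 260/280]
  200 → locker 7 (new)  [load 200/280]
  150 → locker 8 (new)  [load 150/280]
8 storage lockers opened.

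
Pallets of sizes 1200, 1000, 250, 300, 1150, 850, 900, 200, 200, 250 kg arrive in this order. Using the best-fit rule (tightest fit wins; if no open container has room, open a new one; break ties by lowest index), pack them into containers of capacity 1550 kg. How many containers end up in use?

  1200 → container 1 (new)  [load 1200/1550]
  1000 → container 2 (new)  [load 1000/1550]
  250 → container 1  [load 1450/1550]
  300 → container 2  [load 1300/1550]
  1150 → container 3 (new)  [load 1150/1550]
  850 → container 4 (new)  [load 850/1550]
  900 → container 5 (new)  [load 900/1550]
  200 → container 2  [load 1500/1550]
  200 → container 3  [load 1350/1550]
  250 → container 5  [load 1150/1550]
5 containers opened.

5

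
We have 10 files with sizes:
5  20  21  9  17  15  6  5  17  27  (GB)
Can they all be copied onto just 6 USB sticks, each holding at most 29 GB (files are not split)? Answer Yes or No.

A valid assignment using 6 USB sticks:
  USB stick 1: 27 = 27
  USB stick 2: 21 + 6 = 27
  USB stick 3: 20 + 9 = 29
  USB stick 4: 17 + 5 + 5 = 27
  USB stick 5: 17 = 17
  USB stick 6: 15 = 15
Every load is within 29 GB, so 6 USB sticks suffice.

Yes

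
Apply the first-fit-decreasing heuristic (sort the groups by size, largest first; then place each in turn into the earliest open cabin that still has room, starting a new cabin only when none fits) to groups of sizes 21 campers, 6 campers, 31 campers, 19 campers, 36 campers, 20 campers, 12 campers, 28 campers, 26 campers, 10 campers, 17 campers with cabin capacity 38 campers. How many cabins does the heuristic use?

Sorted descending: 36, 31, 28, 26, 21, 20, 19, 17, 12, 10, 6.
  36 → cabin 1 (new)  [load 36/38]
  31 → cabin 2 (new)  [load 31/38]
  28 → cabin 3 (new)  [load 28/38]
  26 → cabin 4 (new)  [load 26/38]
  21 → cabin 5 (new)  [load 21/38]
  20 → cabin 6 (new)  [load 20/38]
  19 → cabin 7 (new)  [load 19/38]
  17 → cabin 5  [load 38/38]
  12 → cabin 4  [load 38/38]
  10 → cabin 3  [load 38/38]
  6 → cabin 2  [load 37/38]
7 cabins opened.

7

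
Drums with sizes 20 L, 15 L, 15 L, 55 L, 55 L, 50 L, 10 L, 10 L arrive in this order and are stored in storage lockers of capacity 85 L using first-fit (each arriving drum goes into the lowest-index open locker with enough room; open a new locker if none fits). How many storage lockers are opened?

4

  20 → locker 1 (new)  [load 20/85]
  15 → locker 1  [load 35/85]
  15 → locker 1  [load 50/85]
  55 → locker 2 (new)  [load 55/85]
  55 → locker 3 (new)  [load 55/85]
  50 → locker 4 (new)  [load 50/85]
  10 → locker 1  [load 60/85]
  10 → locker 1  [load 70/85]
4 storage lockers opened.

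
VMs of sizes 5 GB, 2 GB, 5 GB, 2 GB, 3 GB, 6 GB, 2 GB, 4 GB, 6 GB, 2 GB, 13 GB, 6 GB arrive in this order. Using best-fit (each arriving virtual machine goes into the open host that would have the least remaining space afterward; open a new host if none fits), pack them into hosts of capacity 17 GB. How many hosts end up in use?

4

  5 → host 1 (new)  [load 5/17]
  2 → host 1  [load 7/17]
  5 → host 1  [load 12/17]
  2 → host 1  [load 14/17]
  3 → host 1  [load 17/17]
  6 → host 2 (new)  [load 6/17]
  2 → host 2  [load 8/17]
  4 → host 2  [load 12/17]
  6 → host 3 (new)  [load 6/17]
  2 → host 2  [load 14/17]
  13 → host 4 (new)  [load 13/17]
  6 → host 3  [load 12/17]
4 hosts opened.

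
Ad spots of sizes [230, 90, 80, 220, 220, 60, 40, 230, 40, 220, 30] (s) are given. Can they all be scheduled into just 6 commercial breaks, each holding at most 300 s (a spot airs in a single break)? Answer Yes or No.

Yes

A valid assignment using 6 commercial breaks:
  break 1: 230 + 60 = 290
  break 2: 230 + 40 + 30 = 300
  break 3: 220 + 80 = 300
  break 4: 220 + 40 = 260
  break 5: 220 = 220
  break 6: 90 = 90
Every load is within 300 s, so 6 commercial breaks suffice.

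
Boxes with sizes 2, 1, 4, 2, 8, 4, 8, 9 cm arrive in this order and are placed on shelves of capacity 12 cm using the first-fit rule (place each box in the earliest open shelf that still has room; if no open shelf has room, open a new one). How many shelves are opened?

4

  2 → shelf 1 (new)  [load 2/12]
  1 → shelf 1  [load 3/12]
  4 → shelf 1  [load 7/12]
  2 → shelf 1  [load 9/12]
  8 → shelf 2 (new)  [load 8/12]
  4 → shelf 2  [load 12/12]
  8 → shelf 3 (new)  [load 8/12]
  9 → shelf 4 (new)  [load 9/12]
4 shelves opened.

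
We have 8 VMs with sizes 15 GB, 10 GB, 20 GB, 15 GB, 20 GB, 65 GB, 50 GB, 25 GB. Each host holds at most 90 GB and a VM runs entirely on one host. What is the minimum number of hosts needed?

Total = 65 + 50 + 25 + 20 + 20 + 15 + 15 + 10 = 220 GB.
Lower bound: ⌈220/90⌉ = 3 hosts.
A packing using 3 hosts:
  host 1: 65 + 25 = 90
  host 2: 50 + 20 + 20 = 90
  host 3: 15 + 15 + 10 = 40
This matches the lower bound, so 3 is optimal.

3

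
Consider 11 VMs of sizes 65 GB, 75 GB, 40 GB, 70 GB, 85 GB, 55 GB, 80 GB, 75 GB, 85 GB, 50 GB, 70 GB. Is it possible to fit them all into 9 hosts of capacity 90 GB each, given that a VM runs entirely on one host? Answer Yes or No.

No

Total = 750 GB; ⌈750/90⌉ = 9.
10 VMs each exceed half the capacity and cannot share a host, forcing at least 10 hosts.
At least 10 hosts are required, but only 9 are allowed.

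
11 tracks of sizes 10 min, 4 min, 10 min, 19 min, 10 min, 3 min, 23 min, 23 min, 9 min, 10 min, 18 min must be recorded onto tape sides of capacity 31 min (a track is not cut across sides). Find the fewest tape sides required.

5

Total = 23 + 23 + 19 + 18 + 10 + 10 + 10 + 10 + 9 + 4 + 3 = 139 min.
Lower bound: ⌈139/31⌉ = 5 tape sides.
A packing using 5 tape sides:
  side 1: 23 + 4 + 3 = 30
  side 2: 23 = 23
  side 3: 19 + 10 = 29
  side 4: 18 + 10 = 28
  side 5: 10 + 10 + 9 = 29
This matches the lower bound, so 5 is optimal.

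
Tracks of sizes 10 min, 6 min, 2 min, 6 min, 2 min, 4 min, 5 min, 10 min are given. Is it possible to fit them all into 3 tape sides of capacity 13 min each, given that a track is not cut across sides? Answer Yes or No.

No

Total = 45 min; ⌈45/13⌉ = 4.
At least 4 tape sides are required, but only 3 are allowed.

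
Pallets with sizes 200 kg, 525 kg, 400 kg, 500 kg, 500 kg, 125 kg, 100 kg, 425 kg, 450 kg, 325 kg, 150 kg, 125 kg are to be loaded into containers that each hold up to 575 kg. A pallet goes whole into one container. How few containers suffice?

Total = 525 + 500 + 500 + 450 + 425 + 400 + 325 + 200 + 150 + 125 + 125 + 100 = 3825 kg.
Lower bound: ⌈3825/575⌉ = 7 containers.
A packing using 8 containers:
  container 1: 525 = 525
  container 2: 500 = 500
  container 3: 500 = 500
  container 4: 450 + 125 = 575
  container 5: 425 + 150 = 575
  container 6: 400 + 125 = 525
  container 7: 325 + 200 = 525
  container 8: 100 = 100
No arrangement into 7 containers stays within capacity, so 8 is optimal.

8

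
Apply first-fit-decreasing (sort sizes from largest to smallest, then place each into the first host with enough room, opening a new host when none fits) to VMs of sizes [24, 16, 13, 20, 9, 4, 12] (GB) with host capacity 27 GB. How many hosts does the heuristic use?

4

Sorted descending: 24, 20, 16, 13, 12, 9, 4.
  24 → host 1 (new)  [load 24/27]
  20 → host 2 (new)  [load 20/27]
  16 → host 3 (new)  [load 16/27]
  13 → host 4 (new)  [load 13/27]
  12 → host 4  [load 25/27]
  9 → host 3  [load 25/27]
  4 → host 2  [load 24/27]
4 hosts opened.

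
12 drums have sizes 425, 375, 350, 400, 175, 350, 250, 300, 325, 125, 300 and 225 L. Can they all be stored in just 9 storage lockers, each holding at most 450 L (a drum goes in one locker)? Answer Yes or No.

Total = 3600 L; ⌈3600/450⌉ = 8.
9 drums each exceed half the capacity and cannot share a locker, forcing at least 9 storage lockers.
The bound of 9 does not rule out 9, but exhaustive search shows no assignment into 9 storage lockers of capacity 450 L exists — the minimum is 10.

No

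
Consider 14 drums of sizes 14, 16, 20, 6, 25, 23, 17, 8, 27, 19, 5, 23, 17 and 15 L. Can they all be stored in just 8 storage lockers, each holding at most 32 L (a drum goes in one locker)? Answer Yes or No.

No

Total = 235 L; ⌈235/32⌉ = 8.
The bound of 8 does not rule out 8, but exhaustive search shows no assignment into 8 storage lockers of capacity 32 L exists — the minimum is 9.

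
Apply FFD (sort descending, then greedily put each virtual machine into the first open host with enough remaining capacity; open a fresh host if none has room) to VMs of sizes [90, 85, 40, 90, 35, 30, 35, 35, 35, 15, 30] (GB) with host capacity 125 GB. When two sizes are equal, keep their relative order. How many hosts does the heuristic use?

Sorted descending: 90, 90, 85, 40, 35, 35, 35, 35, 30, 30, 15.
  90 → host 1 (new)  [load 90/125]
  90 → host 2 (new)  [load 90/125]
  85 → host 3 (new)  [load 85/125]
  40 → host 3  [load 125/125]
  35 → host 1  [load 125/125]
  35 → host 2  [load 125/125]
  35 → host 4 (new)  [load 35/125]
  35 → host 4  [load 70/125]
  30 → host 4  [load 100/125]
  30 → host 5 (new)  [load 30/125]
  15 → host 4  [load 115/125]
5 hosts opened.

5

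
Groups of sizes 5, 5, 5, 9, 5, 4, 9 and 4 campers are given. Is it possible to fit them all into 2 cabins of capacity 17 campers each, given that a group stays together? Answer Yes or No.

Total = 46 campers; ⌈46/17⌉ = 3.
At least 3 cabins are required, but only 2 are allowed.

No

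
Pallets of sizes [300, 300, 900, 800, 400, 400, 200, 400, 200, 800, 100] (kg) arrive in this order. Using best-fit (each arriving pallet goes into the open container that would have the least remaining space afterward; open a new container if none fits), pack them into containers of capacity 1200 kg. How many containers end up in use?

4

  300 → container 1 (new)  [load 300/1200]
  300 → container 1  [load 600/1200]
  900 → container 2 (new)  [load 900/1200]
  800 → container 3 (new)  [load 800/1200]
  400 → container 3  [load 1200/1200]
  400 → container 1  [load 1000/1200]
  200 → container 1  [load 1200/1200]
  400 → container 4 (new)  [load 400/1200]
  200 → container 2  [load 1100/1200]
  800 → container 4  [load 1200/1200]
  100 → container 2  [load 1200/1200]
4 containers opened.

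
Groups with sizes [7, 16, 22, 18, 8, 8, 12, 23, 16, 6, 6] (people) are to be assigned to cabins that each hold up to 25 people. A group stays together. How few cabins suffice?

6

Total = 23 + 22 + 18 + 16 + 16 + 12 + 8 + 8 + 7 + 6 + 6 = 142 people.
Lower bound: ⌈142/25⌉ = 6 cabins.
A packing using 6 cabins:
  cabin 1: 23 = 23
  cabin 2: 22 = 22
  cabin 3: 18 + 7 = 25
  cabin 4: 16 + 8 = 24
  cabin 5: 16 + 8 = 24
  cabin 6: 12 + 6 + 6 = 24
This matches the lower bound, so 6 is optimal.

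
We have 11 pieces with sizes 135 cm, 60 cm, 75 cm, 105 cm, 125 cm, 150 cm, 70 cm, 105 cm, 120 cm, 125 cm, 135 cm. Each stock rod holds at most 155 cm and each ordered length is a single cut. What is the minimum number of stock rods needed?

10

Total = 150 + 135 + 135 + 125 + 125 + 120 + 105 + 105 + 75 + 70 + 60 = 1205 cm.
Lower bound: ⌈1205/155⌉ = 8 stock rods.
A packing using 10 stock rods:
  stock rod 1: 150 = 150
  stock rod 2: 135 = 135
  stock rod 3: 135 = 135
  stock rod 4: 125 = 125
  stock rod 5: 125 = 125
  stock rod 6: 120 = 120
  stock rod 7: 105 = 105
  stock rod 8: 105 = 105
  stock rod 9: 75 + 70 = 145
  stock rod 10: 60 = 60
No arrangement into 9 stock rods stays within capacity, so 10 is optimal.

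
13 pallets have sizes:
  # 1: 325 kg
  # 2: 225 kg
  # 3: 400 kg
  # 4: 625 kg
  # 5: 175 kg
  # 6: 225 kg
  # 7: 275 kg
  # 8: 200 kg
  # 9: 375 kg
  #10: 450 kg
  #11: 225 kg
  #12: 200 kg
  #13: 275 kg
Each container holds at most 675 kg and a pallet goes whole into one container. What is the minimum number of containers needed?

Total = 625 + 450 + 400 + 375 + 325 + 275 + 275 + 225 + 225 + 225 + 200 + 200 + 175 = 3975 kg.
Lower bound: ⌈3975/675⌉ = 6 containers.
A packing using 7 containers:
  container 1: 625 = 625
  container 2: 450 + 225 = 675
  container 3: 400 + 275 = 675
  container 4: 375 + 275 = 650
  container 5: 325 + 225 = 550
  container 6: 225 + 200 + 200 = 625
  container 7: 175 = 175
No arrangement into 6 containers stays within capacity, so 7 is optimal.

7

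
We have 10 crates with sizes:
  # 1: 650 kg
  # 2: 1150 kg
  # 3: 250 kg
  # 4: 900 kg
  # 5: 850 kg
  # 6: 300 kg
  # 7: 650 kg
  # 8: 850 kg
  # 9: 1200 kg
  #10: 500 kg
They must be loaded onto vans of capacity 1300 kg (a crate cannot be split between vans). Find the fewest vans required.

Total = 1200 + 1150 + 900 + 850 + 850 + 650 + 650 + 500 + 300 + 250 = 7300 kg.
Lower bound: ⌈7300/1300⌉ = 6 vans.
A packing using 7 vans:
  van 1: 1200 = 1200
  van 2: 1150 = 1150
  van 3: 900 + 300 = 1200
  van 4: 850 + 250 = 1100
  van 5: 850 = 850
  van 6: 650 + 650 = 1300
  van 7: 500 = 500
No arrangement into 6 vans stays within capacity, so 7 is optimal.

7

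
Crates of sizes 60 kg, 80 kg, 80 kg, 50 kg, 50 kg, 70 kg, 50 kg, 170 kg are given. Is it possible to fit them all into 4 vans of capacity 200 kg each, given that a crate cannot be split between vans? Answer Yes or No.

A valid assignment using 4 vans:
  van 1: 170 = 170
  van 2: 80 + 80 = 160
  van 3: 70 + 60 + 50 = 180
  van 4: 50 + 50 = 100
Every load is within 200 kg, so 4 vans suffice.

Yes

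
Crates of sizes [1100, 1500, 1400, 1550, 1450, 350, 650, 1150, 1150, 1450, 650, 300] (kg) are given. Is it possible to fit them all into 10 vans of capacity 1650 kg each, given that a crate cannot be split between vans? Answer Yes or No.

Yes

A valid assignment using 9 vans:
  van 1: 1550 = 1550
  van 2: 1500 = 1500
  van 3: 1450 = 1450
  van 4: 1450 = 1450
  van 5: 1400 = 1400
  van 6: 1150 + 350 = 1500
  van 7: 1150 + 300 = 1450
  van 8: 1100 = 1100
  van 9: 650 + 650 = 1300
That uses only 9 ≤ 10, so 10 vans are enough.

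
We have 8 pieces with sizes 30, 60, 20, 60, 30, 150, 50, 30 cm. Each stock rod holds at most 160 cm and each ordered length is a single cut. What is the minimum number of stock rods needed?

Total = 150 + 60 + 60 + 50 + 30 + 30 + 30 + 20 = 430 cm.
Lower bound: ⌈430/160⌉ = 3 stock rods.
A packing using 3 stock rods:
  stock rod 1: 150 = 150
  stock rod 2: 60 + 60 + 30 = 150
  stock rod 3: 50 + 30 + 30 + 20 = 130
This matches the lower bound, so 3 is optimal.

3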